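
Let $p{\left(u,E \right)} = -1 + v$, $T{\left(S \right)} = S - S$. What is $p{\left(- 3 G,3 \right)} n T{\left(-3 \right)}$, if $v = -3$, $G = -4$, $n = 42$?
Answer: $0$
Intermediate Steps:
$T{\left(S \right)} = 0$
$p{\left(u,E \right)} = -4$ ($p{\left(u,E \right)} = -1 - 3 = -4$)
$p{\left(- 3 G,3 \right)} n T{\left(-3 \right)} = \left(-4\right) 42 \cdot 0 = \left(-168\right) 0 = 0$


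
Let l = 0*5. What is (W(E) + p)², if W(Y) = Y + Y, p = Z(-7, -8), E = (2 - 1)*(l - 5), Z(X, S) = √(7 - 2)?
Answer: (-10 + √5)² ≈ 60.279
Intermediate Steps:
Z(X, S) = √5
l = 0
E = -5 (E = (2 - 1)*(0 - 5) = 1*(-5) = -5)
p = √5 ≈ 2.2361
W(Y) = 2*Y
(W(E) + p)² = (2*(-5) + √5)² = (-10 + √5)²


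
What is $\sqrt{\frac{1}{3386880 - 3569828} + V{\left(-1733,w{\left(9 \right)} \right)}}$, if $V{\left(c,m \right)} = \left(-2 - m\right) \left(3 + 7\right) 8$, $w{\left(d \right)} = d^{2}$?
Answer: $\frac{3 i \sqrt{6173350157153}}{91474} \approx 81.486 i$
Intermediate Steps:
$V{\left(c,m \right)} = -160 - 80 m$ ($V{\left(c,m \right)} = \left(-2 - m\right) 10 \cdot 8 = \left(-20 - 10 m\right) 8 = -160 - 80 m$)
$\sqrt{\frac{1}{3386880 - 3569828} + V{\left(-1733,w{\left(9 \right)} \right)}} = \sqrt{\frac{1}{3386880 - 3569828} - \left(160 + 80 \cdot 9^{2}\right)} = \sqrt{\frac{1}{3386880 - 3569828} - 6640} = \sqrt{\frac{1}{-182948} - 6640} = \sqrt{- \frac{1}{182948} - 6640} = \sqrt{- \frac{1214774721}{182948}} = \frac{3 i \sqrt{6173350157153}}{91474}$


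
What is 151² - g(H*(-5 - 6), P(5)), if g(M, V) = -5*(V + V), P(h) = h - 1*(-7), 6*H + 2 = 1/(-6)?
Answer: 22921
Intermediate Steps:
H = -13/36 (H = -⅓ + (⅙)/(-6) = -⅓ + (⅙)*(-⅙) = -⅓ - 1/36 = -13/36 ≈ -0.36111)
P(h) = 7 + h (P(h) = h + 7 = 7 + h)
g(M, V) = -10*V
151² - g(H*(-5 - 6), P(5)) = 151² - (-10)*(7 + 5) = 22801 - (-10)*12 = 22801 - 1*(-120) = 22801 + 120 = 22921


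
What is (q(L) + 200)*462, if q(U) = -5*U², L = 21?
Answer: -926310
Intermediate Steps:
(q(L) + 200)*462 = (-5*21² + 200)*462 = (-5*441 + 200)*462 = (-2205 + 200)*462 = -2005*462 = -926310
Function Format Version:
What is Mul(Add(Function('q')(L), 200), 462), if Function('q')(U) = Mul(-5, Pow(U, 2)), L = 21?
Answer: -926310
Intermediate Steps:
Mul(Add(Function('q')(L), 200), 462) = Mul(Add(Mul(-5, Pow(21, 2)), 200), 462) = Mul(Add(Mul(-5, 441), 200), 462) = Mul(Add(-2205, 200), 462) = Mul(-2005, 462) = -926310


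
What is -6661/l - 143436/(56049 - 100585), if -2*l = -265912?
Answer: 2346752815/740166052 ≈ 3.1706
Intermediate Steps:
l = 132956 (l = -½*(-265912) = 132956)
-6661/l - 143436/(56049 - 100585) = -6661/132956 - 143436/(56049 - 100585) = -6661*1/132956 - 143436/(-44536) = -6661/132956 - 143436*(-1/44536) = -6661/132956 + 35859/11134 = 2346752815/740166052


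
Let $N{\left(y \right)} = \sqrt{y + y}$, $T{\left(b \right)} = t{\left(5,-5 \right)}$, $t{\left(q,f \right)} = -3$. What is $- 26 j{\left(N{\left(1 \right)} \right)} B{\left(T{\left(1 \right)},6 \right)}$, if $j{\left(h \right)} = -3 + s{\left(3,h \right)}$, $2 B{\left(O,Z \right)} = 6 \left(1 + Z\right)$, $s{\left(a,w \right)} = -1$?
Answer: $2184$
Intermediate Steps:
$T{\left(b \right)} = -3$
$B{\left(O,Z \right)} = 3 + 3 Z$ ($B{\left(O,Z \right)} = \frac{6 \left(1 + Z\right)}{2} = \frac{6 + 6 Z}{2} = 3 + 3 Z$)
$N{\left(y \right)} = \sqrt{2} \sqrt{y}$ ($N{\left(y \right)} = \sqrt{2 y} = \sqrt{2} \sqrt{y}$)
$j{\left(h \right)} = -4$ ($j{\left(h \right)} = -3 - 1 = -4$)
$- 26 j{\left(N{\left(1 \right)} \right)} B{\left(T{\left(1 \right)},6 \right)} = \left(-26\right) \left(-4\right) \left(3 + 3 \cdot 6\right) = 104 \left(3 + 18\right) = 104 \cdot 21 = 2184$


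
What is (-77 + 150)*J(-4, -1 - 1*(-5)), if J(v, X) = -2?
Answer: -146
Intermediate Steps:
(-77 + 150)*J(-4, -1 - 1*(-5)) = (-77 + 150)*(-2) = 73*(-2) = -146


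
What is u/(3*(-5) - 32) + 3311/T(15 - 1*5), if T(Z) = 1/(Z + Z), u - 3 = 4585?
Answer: 3107752/47 ≈ 66122.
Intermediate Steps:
u = 4588 (u = 3 + 4585 = 4588)
T(Z) = 1/(2*Z)
u/(3*(-5) - 32) + 3311/T(15 - 1*5) = 4588/(3*(-5) - 32) + 3311/((1/(2*(15 - 1*5)))) = 4588/(-15 - 32) + 3311/((1/(2*(15 - 5)))) = 4588/(-47) + 3311/(((½)/10)) = 4588*(-1/47) + 3311/(((½)*(⅒))) = -4588/47 + 3311/(1/20) = -4588/47 + 3311*20 = -4588/47 + 66220 = 3107752/47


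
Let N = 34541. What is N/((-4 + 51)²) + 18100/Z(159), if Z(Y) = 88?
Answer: 10755627/48598 ≈ 221.32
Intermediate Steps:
N/((-4 + 51)²) + 18100/Z(159) = 34541/((-4 + 51)²) + 18100/88 = 34541/(47²) + 18100*(1/88) = 34541/2209 + 4525/22 = 10755627/48598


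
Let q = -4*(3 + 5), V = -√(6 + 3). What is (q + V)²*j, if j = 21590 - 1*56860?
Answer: -43205750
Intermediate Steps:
j = -35270 (j = 21590 - 56860 = -35270)
V = -3 (V = -√9 = -1*3 = -3)
q = -32 (q = -4*8 = -32)
(q + V)²*j = (-32 - 3)²*(-35270) = (-35)²*(-35270) = 1225*(-35270) = -43205750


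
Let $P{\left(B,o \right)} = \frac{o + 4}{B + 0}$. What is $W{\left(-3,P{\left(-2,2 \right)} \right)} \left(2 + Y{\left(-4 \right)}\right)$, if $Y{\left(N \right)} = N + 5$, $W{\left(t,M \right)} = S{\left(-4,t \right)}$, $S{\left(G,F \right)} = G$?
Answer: $-12$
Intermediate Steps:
$P{\left(B,o \right)} = \frac{4 + o}{B}$
$W{\left(t,M \right)} = -4$
$Y{\left(N \right)} = 5 + N$
$W{\left(-3,P{\left(-2,2 \right)} \right)} \left(2 + Y{\left(-4 \right)}\right) = - 4 \left(2 + \left(5 - 4\right)\right) = - 4 \left(2 + 1\right) = \left(-4\right) 3 = -12$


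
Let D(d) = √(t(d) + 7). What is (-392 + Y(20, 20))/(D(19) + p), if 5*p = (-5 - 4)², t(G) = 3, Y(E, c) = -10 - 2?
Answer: -163620/6311 + 10100*√10/6311 ≈ -20.865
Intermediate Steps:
Y(E, c) = -12
p = 81/5 (p = (-5 - 4)²/5 = (⅕)*(-9)² = (⅕)*81 = 81/5 ≈ 16.200)
D(d) = √10 (D(d) = √(3 + 7) = √10)
(-392 + Y(20, 20))/(D(19) + p) = (-392 - 12)/(√10 + 81/5) = -404/(81/5 + √10)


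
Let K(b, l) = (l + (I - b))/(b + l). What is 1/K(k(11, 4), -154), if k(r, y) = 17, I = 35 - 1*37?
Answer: 137/173 ≈ 0.79191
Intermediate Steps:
I = -2 (I = 35 - 37 = -2)
K(b, l) = (-2 + l - b)/(b + l) (K(b, l) = (l + (-2 - b))/(b + l) = (-2 + l - b)/(b + l))
1/K(k(11, 4), -154) = 1/((-2 - 154 - 1*17)/(17 - 154)) = 1/((-2 - 154 - 17)/(-137)) = 1/(-1/137*(-173)) = 1/(173/137) = 137/173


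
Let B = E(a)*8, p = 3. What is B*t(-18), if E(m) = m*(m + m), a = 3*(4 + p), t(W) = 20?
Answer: 141120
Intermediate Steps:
a = 21 (a = 3*(4 + 3) = 3*7 = 21)
E(m) = 2*m² (E(m) = m*(2*m) = 2*m²)
B = 7056 (B = (2*21²)*8 = (2*441)*8 = 882*8 = 7056)
B*t(-18) = 7056*20 = 141120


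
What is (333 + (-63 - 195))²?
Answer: 5625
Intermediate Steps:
(333 + (-63 - 195))² = (333 - 258)² = 75² = 5625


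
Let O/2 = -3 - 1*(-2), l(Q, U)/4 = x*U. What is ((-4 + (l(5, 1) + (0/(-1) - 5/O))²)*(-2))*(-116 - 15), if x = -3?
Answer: 45195/2 ≈ 22598.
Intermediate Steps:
l(Q, U) = -12*U (l(Q, U) = 4*(-3*U) = -12*U)
O = -2 (O = 2*(-3 - 1*(-2)) = 2*(-3 + 2) = 2*(-1) = -2)
((-4 + (l(5, 1) + (0/(-1) - 5/O))²)*(-2))*(-116 - 15) = ((-4 + (-12*1 + (0/(-1) - 5/(-2)))²)*(-2))*(-116 - 15) = ((-4 + (-12 + (0*(-1) - 5*(-½)))²)*(-2))*(-131) = ((-4 + (-12 + (0 + 5/2))²)*(-2))*(-131) = ((-4 + (-12 + 5/2)²)*(-2))*(-131) = ((-4 + (-19/2)²)*(-2))*(-131) = ((-4 + 361/4)*(-2))*(-131) = ((345/4)*(-2))*(-131) = -345/2*(-131) = 45195/2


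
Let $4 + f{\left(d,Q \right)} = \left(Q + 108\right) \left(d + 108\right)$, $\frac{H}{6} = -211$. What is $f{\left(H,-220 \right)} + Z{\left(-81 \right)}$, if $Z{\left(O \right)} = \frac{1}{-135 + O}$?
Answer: $\frac{28013471}{216} \approx 1.2969 \cdot 10^{5}$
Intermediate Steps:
$H = -1266$ ($H = 6 \left(-211\right) = -1266$)
$f{\left(d,Q \right)} = -4 + \left(108 + Q\right) \left(108 + d\right)$ ($f{\left(d,Q \right)} = -4 + \left(Q + 108\right) \left(d + 108\right) = -4 + \left(108 + Q\right) \left(108 + d\right)$)
$f{\left(H,-220 \right)} + Z{\left(-81 \right)} = \left(11660 + 108 \left(-220\right) + 108 \left(-1266\right) - -278520\right) + \frac{1}{-135 - 81} = \left(11660 - 23760 - 136728 + 278520\right) + \frac{1}{-216} = 129692 - \frac{1}{216} = \frac{28013471}{216}$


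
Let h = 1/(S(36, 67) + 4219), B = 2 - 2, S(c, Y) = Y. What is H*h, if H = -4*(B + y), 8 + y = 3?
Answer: 10/2143 ≈ 0.0046664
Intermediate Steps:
y = -5 (y = -8 + 3 = -5)
B = 0
H = 20 (H = -4*(0 - 5) = -4*(-5) = 20)
h = 1/4286 (h = 1/(67 + 4219) = 1/4286 ≈ 0.00023332)
H*h = 20*(1/4286) = 10/2143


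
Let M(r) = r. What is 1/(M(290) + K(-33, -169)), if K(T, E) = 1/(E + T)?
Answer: 202/58579 ≈ 0.0034483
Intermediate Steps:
1/(M(290) + K(-33, -169)) = 1/(290 + 1/(-169 - 33)) = 1/(290 + 1/(-202)) = 1/(290 - 1/202) = 1/(58579/202) = 202/58579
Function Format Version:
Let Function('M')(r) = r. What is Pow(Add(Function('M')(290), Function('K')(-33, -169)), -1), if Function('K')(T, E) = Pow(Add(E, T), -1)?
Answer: Rational(202, 58579) ≈ 0.0034483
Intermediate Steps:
Pow(Add(Function('M')(290), Function('K')(-33, -169)), -1) = Pow(Add(290, Pow(Add(-169, -33), -1)), -1) = Pow(Add(290, Pow(-202, -1)), -1) = Pow(Add(290, Rational(-1, 202)), -1) = Pow(Rational(58579, 202), -1) = Rational(202, 58579)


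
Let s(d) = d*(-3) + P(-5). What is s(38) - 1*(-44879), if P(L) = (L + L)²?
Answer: 44865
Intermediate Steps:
P(L) = 4*L² (P(L) = (2*L)² = 4*L²)
s(d) = 100 - 3*d (s(d) = d*(-3) + 4*(-5)² = -3*d + 4*25 = -3*d + 100 = 100 - 3*d)
s(38) - 1*(-44879) = (100 - 3*38) - 1*(-44879) = (100 - 114) + 44879 = -14 + 44879 = 44865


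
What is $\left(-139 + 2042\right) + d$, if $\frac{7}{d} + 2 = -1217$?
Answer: $\frac{2319750}{1219} \approx 1903.0$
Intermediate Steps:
$d = - \frac{7}{1219}$ ($d = \frac{7}{-2 - 1217} = \frac{7}{-1219} = 7 \left(- \frac{1}{1219}\right) = - \frac{7}{1219} \approx -0.0057424$)
$\left(-139 + 2042\right) + d = \left(-139 + 2042\right) - \frac{7}{1219} = 1903 - \frac{7}{1219} = \frac{2319750}{1219}$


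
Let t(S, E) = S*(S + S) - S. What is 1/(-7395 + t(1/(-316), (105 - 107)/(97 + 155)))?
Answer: -49928/369217401 ≈ -0.00013523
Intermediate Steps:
t(S, E) = -S + 2*S² (t(S, E) = S*(2*S) - S = 2*S² - S = -S + 2*S²)
1/(-7395 + t(1/(-316), (105 - 107)/(97 + 155))) = 1/(-7395 + (-1 + 2/(-316))/(-316)) = 1/(-7395 - (-1 + 2*(-1/316))/316) = 1/(-7395 - (-1 - 1/158)/316) = 1/(-7395 - 1/316*(-159/158)) = 1/(-7395 + 159/49928) = 1/(-369217401/49928) = -49928/369217401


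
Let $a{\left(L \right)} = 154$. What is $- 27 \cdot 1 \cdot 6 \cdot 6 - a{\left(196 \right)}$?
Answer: $-1126$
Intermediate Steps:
$- 27 \cdot 1 \cdot 6 \cdot 6 - a{\left(196 \right)} = - 27 \cdot 1 \cdot 6 \cdot 6 - 154 = \left(-27\right) 6 \cdot 6 - 154 = \left(-162\right) 6 - 154 = -972 - 154 = -1126$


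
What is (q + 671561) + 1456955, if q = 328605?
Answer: 2457121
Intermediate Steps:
(q + 671561) + 1456955 = (328605 + 671561) + 1456955 = 1000166 + 1456955 = 2457121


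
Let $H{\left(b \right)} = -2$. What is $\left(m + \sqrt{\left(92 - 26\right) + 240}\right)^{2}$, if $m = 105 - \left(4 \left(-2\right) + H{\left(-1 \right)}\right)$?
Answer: $13531 + 690 \sqrt{34} \approx 17554.0$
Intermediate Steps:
$m = 115$ ($m = 105 - \left(4 \left(-2\right) - 2\right) = 105 - \left(-8 - 2\right) = 105 - -10 = 105 + 10 = 115$)
$\left(m + \sqrt{\left(92 - 26\right) + 240}\right)^{2} = \left(115 + \sqrt{\left(92 - 26\right) + 240}\right)^{2} = \left(115 + \sqrt{66 + 240}\right)^{2} = \left(115 + \sqrt{306}\right)^{2} = \left(115 + 3 \sqrt{34}\right)^{2}$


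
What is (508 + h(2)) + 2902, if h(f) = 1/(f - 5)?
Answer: 10229/3 ≈ 3409.7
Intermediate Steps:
h(f) = 1/(-5 + f)
(508 + h(2)) + 2902 = (508 + 1/(-5 + 2)) + 2902 = (508 + 1/(-3)) + 2902 = (508 - 1/3) + 2902 = 1523/3 + 2902 = 10229/3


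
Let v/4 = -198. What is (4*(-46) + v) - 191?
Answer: -1167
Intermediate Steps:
v = -792 (v = 4*(-198) = -792)
(4*(-46) + v) - 191 = (4*(-46) - 792) - 191 = (-184 - 792) - 191 = -976 - 191 = -1167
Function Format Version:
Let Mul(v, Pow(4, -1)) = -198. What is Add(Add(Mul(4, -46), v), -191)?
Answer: -1167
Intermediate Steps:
v = -792 (v = Mul(4, -198) = -792)
Add(Add(Mul(4, -46), v), -191) = Add(Add(Mul(4, -46), -792), -191) = Add(Add(-184, -792), -191) = Add(-976, -191) = -1167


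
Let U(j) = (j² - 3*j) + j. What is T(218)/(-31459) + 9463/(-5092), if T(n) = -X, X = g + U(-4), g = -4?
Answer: -297594677/160189228 ≈ -1.8578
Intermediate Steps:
U(j) = j² - 2*j
X = 20 (X = -4 - 4*(-2 - 4) = -4 - 4*(-6) = -4 + 24 = 20)
T(n) = -20 (T(n) = -1*20 = -20)
T(218)/(-31459) + 9463/(-5092) = -20/(-31459) + 9463/(-5092) = -20*(-1/31459) + 9463*(-1/5092) = 20/31459 - 9463/5092 = -297594677/160189228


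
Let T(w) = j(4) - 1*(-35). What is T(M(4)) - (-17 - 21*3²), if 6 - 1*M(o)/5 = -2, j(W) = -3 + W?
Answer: 242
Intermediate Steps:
M(o) = 40 (M(o) = 30 - 5*(-2) = 30 + 10 = 40)
T(w) = 36 (T(w) = (-3 + 4) - 1*(-35) = 1 + 35 = 36)
T(M(4)) - (-17 - 21*3²) = 36 - (-17 - 21*3²) = 36 - (-17 - 21*9) = 36 - (-17 - 189) = 36 - 1*(-206) = 36 + 206 = 242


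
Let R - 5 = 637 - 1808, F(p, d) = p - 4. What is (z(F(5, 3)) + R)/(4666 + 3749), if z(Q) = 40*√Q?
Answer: -1126/8415 ≈ -0.13381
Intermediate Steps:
F(p, d) = -4 + p
R = -1166 (R = 5 + (637 - 1808) = 5 - 1171 = -1166)
(z(F(5, 3)) + R)/(4666 + 3749) = (40*√(-4 + 5) - 1166)/(4666 + 3749) = (40*√1 - 1166)/8415 = (40*1 - 1166)*(1/8415) = (40 - 1166)*(1/8415) = -1126*1/8415 = -1126/8415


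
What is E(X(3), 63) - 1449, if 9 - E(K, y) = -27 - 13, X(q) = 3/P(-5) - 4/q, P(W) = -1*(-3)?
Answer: -1400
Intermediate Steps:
P(W) = 3
X(q) = 1 - 4/q (X(q) = 3/3 - 4/q = 3*(1/3) - 4/q = 1 - 4/q)
E(K, y) = 49 (E(K, y) = 9 - (-27 - 13) = 9 - 1*(-40) = 9 + 40 = 49)
E(X(3), 63) - 1449 = 49 - 1449 = -1400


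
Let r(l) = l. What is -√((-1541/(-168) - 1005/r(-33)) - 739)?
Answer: -I*√597107742/924 ≈ -26.446*I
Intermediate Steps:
-√((-1541/(-168) - 1005/r(-33)) - 739) = -√((-1541/(-168) - 1005/(-33)) - 739) = -√((-1541*(-1/168) - 1005*(-1/33)) - 739) = -√((1541/168 + 335/11) - 739) = -√(73231/1848 - 739) = -√(-1292441/1848) = -I*√597107742/924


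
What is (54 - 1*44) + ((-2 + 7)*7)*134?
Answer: 4700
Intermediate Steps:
(54 - 1*44) + ((-2 + 7)*7)*134 = (54 - 44) + (5*7)*134 = 10 + 35*134 = 10 + 4690 = 4700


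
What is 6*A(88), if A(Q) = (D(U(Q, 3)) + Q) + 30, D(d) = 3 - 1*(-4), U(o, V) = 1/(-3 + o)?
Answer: 750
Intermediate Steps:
D(d) = 7 (D(d) = 3 + 4 = 7)
A(Q) = 37 + Q (A(Q) = (7 + Q) + 30 = 37 + Q)
6*A(88) = 6*(37 + 88) = 6*125 = 750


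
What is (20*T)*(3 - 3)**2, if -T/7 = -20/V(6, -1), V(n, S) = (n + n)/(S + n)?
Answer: 0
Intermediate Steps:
V(n, S) = 2*n/(S + n) (V(n, S) = (2*n)/(S + n) = 2*n/(S + n))
T = 175/3 (T = -(-140)/(2*6/(-1 + 6)) = -(-140)/(2*6/5) = -(-140)/(2*6*(1/5)) = -(-140)/12/5 = -(-140)*5/12 = -7*(-25/3) = 175/3 ≈ 58.333)
(20*T)*(3 - 3)**2 = (20*(175/3))*(3 - 3)**2 = (3500/3)*0**2 = (3500/3)*0 = 0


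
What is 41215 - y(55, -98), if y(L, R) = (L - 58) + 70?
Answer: 41148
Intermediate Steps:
y(L, R) = 12 + L (y(L, R) = (-58 + L) + 70 = 12 + L)
41215 - y(55, -98) = 41215 - (12 + 55) = 41215 - 1*67 = 41215 - 67 = 41148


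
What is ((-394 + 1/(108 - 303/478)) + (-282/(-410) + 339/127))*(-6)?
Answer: 1043884075636/445380745 ≈ 2343.8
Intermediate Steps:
((-394 + 1/(108 - 303/478)) + (-282/(-410) + 339/127))*(-6) = ((-394 + 1/(108 - 303*1/478)) + (-282*(-1/410) + 339*(1/127)))*(-6) = ((-394 + 1/(108 - 303/478)) + (141/205 + 339/127))*(-6) = ((-394 + 1/(51321/478)) + 87402/26035)*(-6) = ((-394 + 478/51321) + 87402/26035)*(-6) = (-20219996/51321 + 87402/26035)*(-6) = -521942037818/1336142235*(-6) = 1043884075636/445380745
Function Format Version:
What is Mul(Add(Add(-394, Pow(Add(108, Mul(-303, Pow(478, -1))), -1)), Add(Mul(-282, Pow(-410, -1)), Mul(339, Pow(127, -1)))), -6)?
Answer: Rational(1043884075636, 445380745) ≈ 2343.8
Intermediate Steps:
Mul(Add(Add(-394, Pow(Add(108, Mul(-303, Pow(478, -1))), -1)), Add(Mul(-282, Pow(-410, -1)), Mul(339, Pow(127, -1)))), -6) = Mul(Add(Add(-394, Pow(Add(108, Mul(-303, Rational(1, 478))), -1)), Add(Mul(-282, Rational(-1, 410)), Mul(339, Rational(1, 127)))), -6) = Mul(Add(Add(-394, Pow(Add(108, Rational(-303, 478)), -1)), Add(Rational(141, 205), Rational(339, 127))), -6) = Mul(Add(Add(-394, Pow(Rational(51321, 478), -1)), Rational(87402, 26035)), -6) = Mul(Add(Add(-394, Rational(478, 51321)), Rational(87402, 26035)), -6) = Mul(Add(Rational(-20219996, 51321), Rational(87402, 26035)), -6) = Mul(Rational(-521942037818, 1336142235), -6) = Rational(1043884075636, 445380745)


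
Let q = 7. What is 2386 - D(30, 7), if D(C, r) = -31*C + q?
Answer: 3309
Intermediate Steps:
D(C, r) = 7 - 31*C (D(C, r) = -31*C + 7 = 7 - 31*C)
2386 - D(30, 7) = 2386 - (7 - 31*30) = 2386 - (7 - 930) = 2386 - 1*(-923) = 2386 + 923 = 3309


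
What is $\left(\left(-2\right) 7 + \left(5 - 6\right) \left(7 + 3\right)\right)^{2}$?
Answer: $576$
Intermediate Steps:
$\left(\left(-2\right) 7 + \left(5 - 6\right) \left(7 + 3\right)\right)^{2} = \left(-14 + \left(5 - 6\right) 10\right)^{2} = \left(-14 - 10\right)^{2} = \left(-24\right)^{2} = 576$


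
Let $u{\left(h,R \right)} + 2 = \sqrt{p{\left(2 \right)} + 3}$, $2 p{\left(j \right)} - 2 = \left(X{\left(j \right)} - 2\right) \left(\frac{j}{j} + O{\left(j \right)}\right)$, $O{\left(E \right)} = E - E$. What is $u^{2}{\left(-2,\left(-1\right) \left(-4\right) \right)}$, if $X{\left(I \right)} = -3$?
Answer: $\frac{\left(4 - \sqrt{6}\right)^{2}}{4} \approx 0.60102$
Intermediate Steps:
$O{\left(E \right)} = 0$
$p{\left(j \right)} = - \frac{3}{2}$ ($p{\left(j \right)} = 1 + \frac{\left(-3 - 2\right) \left(\frac{j}{j} + 0\right)}{2} = 1 + \frac{\left(-5\right) \left(1 + 0\right)}{2} = 1 + \frac{\left(-5\right) 1}{2} = 1 + \frac{1}{2} \left(-5\right) = 1 - \frac{5}{2} = - \frac{3}{2}$)
$u{\left(h,R \right)} = -2 + \frac{\sqrt{6}}{2}$ ($u{\left(h,R \right)} = -2 + \sqrt{- \frac{3}{2} + 3} = -2 + \sqrt{\frac{3}{2}} = -2 + \frac{\sqrt{6}}{2}$)
$u^{2}{\left(-2,\left(-1\right) \left(-4\right) \right)} = \left(-2 + \frac{\sqrt{6}}{2}\right)^{2}$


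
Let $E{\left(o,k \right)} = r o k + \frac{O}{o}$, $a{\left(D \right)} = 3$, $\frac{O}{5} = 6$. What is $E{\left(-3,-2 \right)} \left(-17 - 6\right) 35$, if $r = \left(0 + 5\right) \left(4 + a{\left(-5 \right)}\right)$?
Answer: $-161000$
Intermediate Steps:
$O = 30$ ($O = 5 \cdot 6 = 30$)
$r = 35$ ($r = \left(0 + 5\right) \left(4 + 3\right) = 5 \cdot 7 = 35$)
$E{\left(o,k \right)} = \frac{30}{o} + 35 k o$ ($E{\left(o,k \right)} = 35 o k + \frac{30}{o} = 35 k o + \frac{30}{o} = \frac{30}{o} + 35 k o$)
$E{\left(-3,-2 \right)} \left(-17 - 6\right) 35 = \left(\frac{30}{-3} + 35 \left(-2\right) \left(-3\right)\right) \left(-17 - 6\right) 35 = \left(30 \left(- \frac{1}{3}\right) + 210\right) \left(-17 - 6\right) 35 = \left(-10 + 210\right) \left(-23\right) 35 = 200 \left(-23\right) 35 = \left(-4600\right) 35 = -161000$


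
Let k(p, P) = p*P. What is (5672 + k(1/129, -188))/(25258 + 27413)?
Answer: 731500/6794559 ≈ 0.10766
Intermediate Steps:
k(p, P) = P*p
(5672 + k(1/129, -188))/(25258 + 27413) = (5672 - 188/129)/(25258 + 27413) = (5672 - 188*1/129)/52671 = (5672 - 188/129)*(1/52671) = (731500/129)*(1/52671) = 731500/6794559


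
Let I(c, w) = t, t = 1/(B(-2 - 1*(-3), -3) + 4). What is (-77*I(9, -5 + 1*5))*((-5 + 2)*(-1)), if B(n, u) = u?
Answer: -231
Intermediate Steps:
t = 1 (t = 1/(-3 + 4) = 1/1 = 1)
I(c, w) = 1
(-77*I(9, -5 + 1*5))*((-5 + 2)*(-1)) = (-77*1)*((-5 + 2)*(-1)) = -(-231)*(-1) = -77*3 = -231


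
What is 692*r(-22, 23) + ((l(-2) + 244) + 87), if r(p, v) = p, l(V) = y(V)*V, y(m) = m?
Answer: -14889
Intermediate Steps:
l(V) = V² (l(V) = V*V = V²)
692*r(-22, 23) + ((l(-2) + 244) + 87) = 692*(-22) + (((-2)² + 244) + 87) = -15224 + ((4 + 244) + 87) = -15224 + (248 + 87) = -15224 + 335 = -14889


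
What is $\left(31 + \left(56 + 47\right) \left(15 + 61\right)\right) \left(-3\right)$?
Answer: $-23577$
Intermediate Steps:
$\left(31 + \left(56 + 47\right) \left(15 + 61\right)\right) \left(-3\right) = \left(31 + 103 \cdot 76\right) \left(-3\right) = \left(31 + 7828\right) \left(-3\right) = 7859 \left(-3\right) = -23577$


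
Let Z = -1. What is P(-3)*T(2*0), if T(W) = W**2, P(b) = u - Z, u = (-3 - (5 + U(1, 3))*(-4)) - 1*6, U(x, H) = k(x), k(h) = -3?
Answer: 0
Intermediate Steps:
U(x, H) = -3
u = -1 (u = (-3 - (5 - 3)*(-4)) - 1*6 = (-3 - 2*(-4)) - 6 = (-3 - 1*(-8)) - 6 = (-3 + 8) - 6 = 5 - 6 = -1)
P(b) = 0 (P(b) = -1 - 1*(-1) = -1 + 1 = 0)
P(-3)*T(2*0) = 0*(2*0)**2 = 0*0**2 = 0*0 = 0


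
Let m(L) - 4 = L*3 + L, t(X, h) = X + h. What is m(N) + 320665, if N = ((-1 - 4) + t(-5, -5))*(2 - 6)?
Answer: 320909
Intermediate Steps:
N = 60 (N = ((-1 - 4) + (-5 - 5))*(2 - 6) = (-5 - 10)*(-4) = -15*(-4) = 60)
m(L) = 4 + 4*L (m(L) = 4 + (L*3 + L) = 4 + (3*L + L) = 4 + 4*L)
m(N) + 320665 = (4 + 4*60) + 320665 = (4 + 240) + 320665 = 244 + 320665 = 320909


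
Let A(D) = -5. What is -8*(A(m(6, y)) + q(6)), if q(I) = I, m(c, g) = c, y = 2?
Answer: -8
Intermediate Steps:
-8*(A(m(6, y)) + q(6)) = -8*(-5 + 6) = -8*1 = -8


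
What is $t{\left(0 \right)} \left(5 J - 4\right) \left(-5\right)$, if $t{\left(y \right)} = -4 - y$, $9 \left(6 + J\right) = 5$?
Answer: $- \frac{5620}{9} \approx -624.44$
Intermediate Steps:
$J = - \frac{49}{9}$ ($J = -6 + \frac{1}{9} \cdot 5 = -6 + \frac{5}{9} = - \frac{49}{9} \approx -5.4444$)
$t{\left(0 \right)} \left(5 J - 4\right) \left(-5\right) = \left(-4 - 0\right) \left(5 \left(- \frac{49}{9}\right) - 4\right) \left(-5\right) = \left(-4 + 0\right) \left(- \frac{245}{9} - 4\right) \left(-5\right) = \left(-4\right) \left(- \frac{281}{9}\right) \left(-5\right) = \frac{1124}{9} \left(-5\right) = - \frac{5620}{9}$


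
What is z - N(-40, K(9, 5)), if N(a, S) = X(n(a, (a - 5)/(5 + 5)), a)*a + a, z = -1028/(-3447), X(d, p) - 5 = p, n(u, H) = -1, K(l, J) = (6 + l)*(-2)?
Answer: -4686892/3447 ≈ -1359.7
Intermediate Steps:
K(l, J) = -12 - 2*l
X(d, p) = 5 + p
z = 1028/3447 (z = -1028*(-1/3447) = 1028/3447 ≈ 0.29823)
N(a, S) = a + a*(5 + a) (N(a, S) = (5 + a)*a + a = a*(5 + a) + a = a + a*(5 + a))
z - N(-40, K(9, 5)) = 1028/3447 - (-40)*(6 - 40) = 1028/3447 - (-40)*(-34) = 1028/3447 - 1*1360 = 1028/3447 - 1360 = -4686892/3447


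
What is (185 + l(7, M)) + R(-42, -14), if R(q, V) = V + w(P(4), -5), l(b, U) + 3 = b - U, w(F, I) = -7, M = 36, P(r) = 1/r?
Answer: 132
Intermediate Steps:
l(b, U) = -3 + b - U (l(b, U) = -3 + (b - U) = -3 + b - U)
R(q, V) = -7 + V (R(q, V) = V - 7 = -7 + V)
(185 + l(7, M)) + R(-42, -14) = (185 + (-3 + 7 - 1*36)) + (-7 - 14) = (185 + (-3 + 7 - 36)) - 21 = (185 - 32) - 21 = 153 - 21 = 132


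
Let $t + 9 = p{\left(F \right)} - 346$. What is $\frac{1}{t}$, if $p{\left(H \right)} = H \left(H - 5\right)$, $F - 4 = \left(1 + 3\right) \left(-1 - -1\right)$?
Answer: $- \frac{1}{359} \approx -0.0027855$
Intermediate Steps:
$F = 4$ ($F = 4 + \left(1 + 3\right) \left(-1 - -1\right) = 4 + 4 \left(-1 + 1\right) = 4 + 4 \cdot 0 = 4 + 0 = 4$)
$p{\left(H \right)} = H \left(-5 + H\right)$
$t = -359$ ($t = -9 + \left(4 \left(-5 + 4\right) - 346\right) = -9 + \left(4 \left(-1\right) - 346\right) = -9 - 350 = -359$)
$\frac{1}{t} = \frac{1}{-359} = - \frac{1}{359}$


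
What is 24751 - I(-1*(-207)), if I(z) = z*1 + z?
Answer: 24337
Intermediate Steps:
I(z) = 2*z (I(z) = z + z = 2*z)
24751 - I(-1*(-207)) = 24751 - 2*(-1*(-207)) = 24751 - 2*207 = 24751 - 1*414 = 24751 - 414 = 24337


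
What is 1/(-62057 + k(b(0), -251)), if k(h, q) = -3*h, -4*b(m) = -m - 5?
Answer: -4/248243 ≈ -1.6113e-5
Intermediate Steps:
b(m) = 5/4 + m/4 (b(m) = -(-m - 5)/4 = -(-5 - m)/4 = 5/4 + m/4)
1/(-62057 + k(b(0), -251)) = 1/(-62057 - 3*(5/4 + (¼)*0)) = 1/(-62057 - 3*(5/4 + 0)) = 1/(-62057 - 3*5/4) = 1/(-62057 - 15/4) = 1/(-248243/4) = -4/248243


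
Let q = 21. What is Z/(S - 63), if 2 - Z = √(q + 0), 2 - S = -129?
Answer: 1/34 - √21/68 ≈ -0.037979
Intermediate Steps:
S = 131 (S = 2 - 1*(-129) = 2 + 129 = 131)
Z = 2 - √21 (Z = 2 - √(21 + 0) = 2 - √21 ≈ -2.5826)
Z/(S - 63) = (2 - √21)/(131 - 63) = (2 - √21)/68 = 1/34 - √21/68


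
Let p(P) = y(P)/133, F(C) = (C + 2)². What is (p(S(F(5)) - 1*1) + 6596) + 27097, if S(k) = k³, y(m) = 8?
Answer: 4481177/133 ≈ 33693.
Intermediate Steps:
F(C) = (2 + C)²
p(P) = 8/133
(p(S(F(5)) - 1*1) + 6596) + 27097 = (8/133 + 6596) + 27097 = 877276/133 + 27097 = 4481177/133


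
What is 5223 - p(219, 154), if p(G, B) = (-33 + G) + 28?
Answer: 5009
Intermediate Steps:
p(G, B) = -5 + G
5223 - p(219, 154) = 5223 - (-5 + 219) = 5223 - 1*214 = 5223 - 214 = 5009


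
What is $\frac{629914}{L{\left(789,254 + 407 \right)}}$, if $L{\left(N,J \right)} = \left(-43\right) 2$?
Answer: $- \frac{314957}{43} \approx -7324.6$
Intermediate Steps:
$L{\left(N,J \right)} = -86$
$\frac{629914}{L{\left(789,254 + 407 \right)}} = \frac{629914}{-86} = 629914 \left(- \frac{1}{86}\right) = - \frac{314957}{43}$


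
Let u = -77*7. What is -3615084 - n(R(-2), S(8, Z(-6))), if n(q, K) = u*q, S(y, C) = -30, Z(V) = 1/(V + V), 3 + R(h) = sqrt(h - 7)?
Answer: -3616701 + 1617*I ≈ -3.6167e+6 + 1617.0*I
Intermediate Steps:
R(h) = -3 + sqrt(-7 + h) (R(h) = -3 + sqrt(h - 7) = -3 + sqrt(-7 + h))
Z(V) = 1/(2*V)
u = -539
n(q, K) = -539*q
-3615084 - n(R(-2), S(8, Z(-6))) = -3615084 - (-539)*(-3 + sqrt(-7 - 2)) = -3615084 - (-539)*(-3 + sqrt(-9)) = -3615084 - (-539)*(-3 + 3*I) = -3615084 - (1617 - 1617*I) = -3615084 + (-1617 + 1617*I) = -3616701 + 1617*I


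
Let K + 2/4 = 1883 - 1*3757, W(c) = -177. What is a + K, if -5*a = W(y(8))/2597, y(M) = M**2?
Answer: -48680411/25970 ≈ -1874.5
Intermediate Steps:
K = -3749/2 (K = -1/2 + (1883 - 1*3757) = -1/2 + (1883 - 3757) = -1/2 - 1874 = -3749/2 ≈ -1874.5)
a = 177/12985 (a = -(-177)/(5*2597) = -1/5*(-177/2597) = 177/12985 ≈ 0.013631)
a + K = 177/12985 - 3749/2 = -48680411/25970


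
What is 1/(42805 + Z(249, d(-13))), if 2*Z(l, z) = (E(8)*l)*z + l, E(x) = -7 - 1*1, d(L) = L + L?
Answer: 2/137651 ≈ 1.4530e-5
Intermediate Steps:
d(L) = 2*L
E(x) = -8 (E(x) = -7 - 1 = -8)
Z(l, z) = l/2 - 4*l*z (Z(l, z) = ((-8*l)*z + l)/2 = (-8*l*z + l)/2 = (l - 8*l*z)/2 = l/2 - 4*l*z)
1/(42805 + Z(249, d(-13))) = 1/(42805 + (½)*249*(1 - 16*(-13))) = 1/(42805 + (½)*249*(1 - 8*(-26))) = 1/(42805 + (½)*249*(1 + 208)) = 1/(42805 + (½)*249*209) = 1/(42805 + 52041/2) = 1/(137651/2) = 2/137651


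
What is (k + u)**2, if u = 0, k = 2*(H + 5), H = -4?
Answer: 4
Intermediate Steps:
k = 2 (k = 2*(-4 + 5) = 2*1 = 2)
(k + u)**2 = (2 + 0)**2 = 2**2 = 4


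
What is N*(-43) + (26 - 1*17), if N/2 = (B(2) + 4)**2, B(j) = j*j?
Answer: -5495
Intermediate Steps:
B(j) = j**2
N = 128 (N = 2*(2**2 + 4)**2 = 2*(4 + 4)**2 = 2*8**2 = 2*64 = 128)
N*(-43) + (26 - 1*17) = 128*(-43) + (26 - 1*17) = -5504 + (26 - 17) = -5504 + 9 = -5495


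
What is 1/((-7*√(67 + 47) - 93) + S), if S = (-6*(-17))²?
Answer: 491/5062435 + √114/15187305 ≈ 9.7692e-5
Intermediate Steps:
S = 10404 (S = 102² = 10404)
1/((-7*√(67 + 47) - 93) + S) = 1/((-7*√(67 + 47) - 93) + 10404) = 1/((-7*√114 - 93) + 10404) = 1/((-93 - 7*√114) + 10404) = 1/(10311 - 7*√114)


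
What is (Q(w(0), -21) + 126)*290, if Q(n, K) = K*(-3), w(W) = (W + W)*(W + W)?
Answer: 54810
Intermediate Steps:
w(W) = 4*W**2 (w(W) = (2*W)*(2*W) = 4*W**2)
Q(n, K) = -3*K
(Q(w(0), -21) + 126)*290 = (-3*(-21) + 126)*290 = (63 + 126)*290 = 189*290 = 54810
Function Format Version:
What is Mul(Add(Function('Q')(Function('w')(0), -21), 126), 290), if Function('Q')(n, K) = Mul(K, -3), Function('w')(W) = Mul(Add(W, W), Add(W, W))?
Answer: 54810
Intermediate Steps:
Function('w')(W) = Mul(4, Pow(W, 2)) (Function('w')(W) = Mul(Mul(2, W), Mul(2, W)) = Mul(4, Pow(W, 2)))
Function('Q')(n, K) = Mul(-3, K)
Mul(Add(Function('Q')(Function('w')(0), -21), 126), 290) = Mul(Add(Mul(-3, -21), 126), 290) = Mul(Add(63, 126), 290) = Mul(189, 290) = 54810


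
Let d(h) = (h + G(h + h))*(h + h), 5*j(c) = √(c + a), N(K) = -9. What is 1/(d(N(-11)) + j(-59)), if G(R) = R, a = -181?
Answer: 405/196838 - I*√15/295257 ≈ 0.0020575 - 1.3117e-5*I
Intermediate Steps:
j(c) = √(-181 + c)/5 (j(c) = √(c - 181)/5 = √(-181 + c)/5)
d(h) = 6*h² (d(h) = (h + (h + h))*(h + h) = (h + 2*h)*(2*h) = (3*h)*(2*h) = 6*h²)
1/(d(N(-11)) + j(-59)) = 1/(6*(-9)² + √(-181 - 59)/5) = 1/(6*81 + √(-240)/5) = 1/(486 + (4*I*√15)/5) = 1/(486 + 4*I*√15/5)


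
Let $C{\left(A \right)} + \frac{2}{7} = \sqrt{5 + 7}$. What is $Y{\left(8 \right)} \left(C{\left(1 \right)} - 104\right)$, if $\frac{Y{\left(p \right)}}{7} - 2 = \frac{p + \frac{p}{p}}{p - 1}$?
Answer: $- \frac{16790}{7} + 46 \sqrt{3} \approx -2318.9$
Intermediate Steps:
$Y{\left(p \right)} = 14 + \frac{7 \left(1 + p\right)}{-1 + p}$ ($Y{\left(p \right)} = 14 + 7 \frac{p + \frac{p}{p}}{p - 1} = 14 + 7 \frac{p + 1}{-1 + p} = 14 + 7 \frac{1 + p}{-1 + p} = 14 + \frac{7 \left(1 + p\right)}{-1 + p}$)
$C{\left(A \right)} = - \frac{2}{7} + 2 \sqrt{3}$ ($C{\left(A \right)} = - \frac{2}{7} + \sqrt{5 + 7} = - \frac{2}{7} + \sqrt{12} = - \frac{2}{7} + 2 \sqrt{3}$)
$Y{\left(8 \right)} \left(C{\left(1 \right)} - 104\right) = \frac{7 \left(-1 + 3 \cdot 8\right)}{-1 + 8} \left(\left(- \frac{2}{7} + 2 \sqrt{3}\right) - 104\right) = \frac{7 \left(-1 + 24\right)}{7} \left(- \frac{730}{7} + 2 \sqrt{3}\right) = 7 \cdot \frac{1}{7} \cdot 23 \left(- \frac{730}{7} + 2 \sqrt{3}\right) = 23 \left(- \frac{730}{7} + 2 \sqrt{3}\right) = - \frac{16790}{7} + 46 \sqrt{3}$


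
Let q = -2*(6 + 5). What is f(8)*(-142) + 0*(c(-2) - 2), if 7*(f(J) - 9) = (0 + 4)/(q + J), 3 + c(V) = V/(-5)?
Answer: -62338/49 ≈ -1272.2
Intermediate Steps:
q = -22 (q = -2*11 = -22)
c(V) = -3 - V/5 (c(V) = -3 + V/(-5) = -3 + V*(-⅕) = -3 - V/5)
f(J) = 9 + 4/(7*(-22 + J)) (f(J) = 9 + ((0 + 4)/(-22 + J))/7 = 9 + (4/(-22 + J))/7 = 9 + 4/(7*(-22 + J)))
f(8)*(-142) + 0*(c(-2) - 2) = ((-1382 + 63*8)/(7*(-22 + 8)))*(-142) + 0*((-3 - ⅕*(-2)) - 2) = ((⅐)*(-1382 + 504)/(-14))*(-142) + 0*((-3 + ⅖) - 2) = ((⅐)*(-1/14)*(-878))*(-142) + 0*(-13/5 - 2) = (439/49)*(-142) + 0*(-23/5) = -62338/49 + 0 = -62338/49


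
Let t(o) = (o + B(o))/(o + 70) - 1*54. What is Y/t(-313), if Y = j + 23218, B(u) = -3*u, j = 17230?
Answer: -2457216/3437 ≈ -714.93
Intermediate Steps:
Y = 40448 (Y = 17230 + 23218 = 40448)
t(o) = -54 - 2*o/(70 + o) (t(o) = (o - 3*o)/(o + 70) - 1*54 = (-2*o)/(70 + o) - 54 = -2*o/(70 + o) - 54 = -54 - 2*o/(70 + o))
Y/t(-313) = 40448/((28*(-135 - 2*(-313))/(70 - 313))) = 40448/((28*(-135 + 626)/(-243))) = 40448/((28*(-1/243)*491)) = 40448/(-13748/243) = 40448*(-243/13748) = -2457216/3437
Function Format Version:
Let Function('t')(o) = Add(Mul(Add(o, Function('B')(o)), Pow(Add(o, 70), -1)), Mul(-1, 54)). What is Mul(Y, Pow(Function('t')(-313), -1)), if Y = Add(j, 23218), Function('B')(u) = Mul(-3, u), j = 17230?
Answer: Rational(-2457216, 3437) ≈ -714.93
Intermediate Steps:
Y = 40448 (Y = Add(17230, 23218) = 40448)
Function('t')(o) = Add(-54, Mul(-2, o, Pow(Add(70, o), -1))) (Function('t')(o) = Add(Mul(Add(o, Mul(-3, o)), Pow(Add(o, 70), -1)), Mul(-1, 54)) = Add(Mul(Mul(-2, o), Pow(Add(70, o), -1)), -54) = Add(Mul(-2, o, Pow(Add(70, o), -1)), -54) = Add(-54, Mul(-2, o, Pow(Add(70, o), -1))))
Mul(Y, Pow(Function('t')(-313), -1)) = Mul(40448, Pow(Mul(28, Pow(Add(70, -313), -1), Add(-135, Mul(-2, -313))), -1)) = Mul(40448, Pow(Mul(28, Pow(-243, -1), Add(-135, 626)), -1)) = Mul(40448, Pow(Mul(28, Rational(-1, 243), 491), -1)) = Mul(40448, Pow(Rational(-13748, 243), -1)) = Mul(40448, Rational(-243, 13748)) = Rational(-2457216, 3437)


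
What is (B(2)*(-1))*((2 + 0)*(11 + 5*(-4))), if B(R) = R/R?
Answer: 18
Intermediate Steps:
B(R) = 1
(B(2)*(-1))*((2 + 0)*(11 + 5*(-4))) = (1*(-1))*((2 + 0)*(11 + 5*(-4))) = -2*(11 - 20) = -2*(-9) = -1*(-18) = 18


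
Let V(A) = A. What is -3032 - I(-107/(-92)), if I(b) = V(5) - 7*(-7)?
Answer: -3086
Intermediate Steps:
I(b) = 54 (I(b) = 5 - 7*(-7) = 5 + 49 = 54)
-3032 - I(-107/(-92)) = -3032 - 1*54 = -3032 - 54 = -3086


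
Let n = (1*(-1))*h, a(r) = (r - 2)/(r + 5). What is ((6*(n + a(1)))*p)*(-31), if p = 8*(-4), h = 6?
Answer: -36704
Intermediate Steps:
a(r) = (-2 + r)/(5 + r)
p = -32
n = -6 (n = (1*(-1))*6 = -1*6 = -6)
((6*(n + a(1)))*p)*(-31) = ((6*(-6 + (-2 + 1)/(5 + 1)))*(-32))*(-31) = ((6*(-6 - 1/6))*(-32))*(-31) = ((6*(-6 + (⅙)*(-1)))*(-32))*(-31) = ((6*(-6 - ⅙))*(-32))*(-31) = ((6*(-37/6))*(-32))*(-31) = -37*(-32)*(-31) = 1184*(-31) = -36704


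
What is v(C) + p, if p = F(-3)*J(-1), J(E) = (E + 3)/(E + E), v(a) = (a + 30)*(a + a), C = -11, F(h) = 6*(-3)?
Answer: -400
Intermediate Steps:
F(h) = -18
v(a) = 2*a*(30 + a) (v(a) = (30 + a)*(2*a) = 2*a*(30 + a))
J(E) = (3 + E)/(2*E) (J(E) = (3 + E)/((2*E)) = (3 + E)*(1/(2*E)) = (3 + E)/(2*E))
p = 18 (p = -9*(3 - 1)/(-1) = -9*(-1)*2 = -18*(-1) = 18)
v(C) + p = 2*(-11)*(30 - 11) + 18 = 2*(-11)*19 + 18 = -418 + 18 = -400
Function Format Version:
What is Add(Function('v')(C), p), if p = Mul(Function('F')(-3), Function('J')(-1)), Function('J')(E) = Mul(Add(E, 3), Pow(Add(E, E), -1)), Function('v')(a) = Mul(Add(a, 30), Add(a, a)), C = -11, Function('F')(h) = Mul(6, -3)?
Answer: -400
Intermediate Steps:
Function('F')(h) = -18
Function('v')(a) = Mul(2, a, Add(30, a)) (Function('v')(a) = Mul(Add(30, a), Mul(2, a)) = Mul(2, a, Add(30, a)))
Function('J')(E) = Mul(Rational(1, 2), Pow(E, -1), Add(3, E)) (Function('J')(E) = Mul(Add(3, E), Pow(Mul(2, E), -1)) = Mul(Add(3, E), Mul(Rational(1, 2), Pow(E, -1))) = Mul(Rational(1, 2), Pow(E, -1), Add(3, E)))
p = 18 (p = Mul(-18, Mul(Rational(1, 2), Pow(-1, -1), Add(3, -1))) = Mul(-18, Mul(Rational(1, 2), -1, 2)) = Mul(-18, -1) = 18)
Add(Function('v')(C), p) = Add(Mul(2, -11, Add(30, -11)), 18) = Add(Mul(2, -11, 19), 18) = Add(-418, 18) = -400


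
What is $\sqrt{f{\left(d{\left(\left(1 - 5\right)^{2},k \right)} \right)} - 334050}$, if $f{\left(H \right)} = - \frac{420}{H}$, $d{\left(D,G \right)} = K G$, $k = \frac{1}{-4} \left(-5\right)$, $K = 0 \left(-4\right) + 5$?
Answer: $\frac{i \sqrt{8352930}}{5} \approx 578.03 i$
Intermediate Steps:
$K = 5$ ($K = 0 + 5 = 5$)
$k = \frac{5}{4}$ ($k = \left(- \frac{1}{4}\right) \left(-5\right) = \frac{5}{4} \approx 1.25$)
$d{\left(D,G \right)} = 5 G$
$\sqrt{f{\left(d{\left(\left(1 - 5\right)^{2},k \right)} \right)} - 334050} = \sqrt{- \frac{420}{5 \cdot \frac{5}{4}} - 334050} = \sqrt{- \frac{420}{\frac{25}{4}} - 334050} = \sqrt{\left(-420\right) \frac{4}{25} - 334050} = \sqrt{- \frac{336}{5} - 334050} = \sqrt{- \frac{1670586}{5}} = \frac{i \sqrt{8352930}}{5}$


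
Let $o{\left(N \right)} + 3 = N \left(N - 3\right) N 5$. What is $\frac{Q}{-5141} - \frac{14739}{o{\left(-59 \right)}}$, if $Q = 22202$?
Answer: $- \frac{23882693627}{5547719933} \approx -4.305$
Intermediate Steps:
$o{\left(N \right)} = -3 + 5 N^{2} \left(-3 + N\right)$ ($o{\left(N \right)} = -3 + N \left(N - 3\right) N 5 = -3 + N \left(-3 + N\right) N 5 = -3 + N^{2} \left(-3 + N\right) 5 = -3 + 5 N^{2} \left(-3 + N\right)$)
$\frac{Q}{-5141} - \frac{14739}{o{\left(-59 \right)}} = \frac{22202}{-5141} - \frac{14739}{-3 - 15 \left(-59\right)^{2} + 5 \left(-59\right)^{3}} = 22202 \left(- \frac{1}{5141}\right) - \frac{14739}{-3 - 52215 + 5 \left(-205379\right)} = - \frac{22202}{5141} - \frac{14739}{-3 - 52215 - 1026895} = - \frac{22202}{5141} - \frac{14739}{-1079113} = - \frac{22202}{5141} - - \frac{14739}{1079113} = - \frac{22202}{5141} + \frac{14739}{1079113} = - \frac{23882693627}{5547719933}$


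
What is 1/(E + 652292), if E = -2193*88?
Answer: 1/459308 ≈ 2.1772e-6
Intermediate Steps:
E = -192984
1/(E + 652292) = 1/(-192984 + 652292) = 1/459308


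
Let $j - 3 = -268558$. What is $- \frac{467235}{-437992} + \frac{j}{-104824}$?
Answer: $\frac{5206324475}{1434752294} \approx 3.6287$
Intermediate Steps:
$j = -268555$ ($j = 3 - 268558 = -268555$)
$- \frac{467235}{-437992} + \frac{j}{-104824} = - \frac{467235}{-437992} - \frac{268555}{-104824} = \left(-467235\right) \left(- \frac{1}{437992}\right) - - \frac{268555}{104824} = \frac{467235}{437992} + \frac{268555}{104824} = \frac{5206324475}{1434752294}$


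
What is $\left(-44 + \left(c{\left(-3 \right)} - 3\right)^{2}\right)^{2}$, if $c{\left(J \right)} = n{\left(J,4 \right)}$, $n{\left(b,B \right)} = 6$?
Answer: $1225$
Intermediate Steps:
$c{\left(J \right)} = 6$
$\left(-44 + \left(c{\left(-3 \right)} - 3\right)^{2}\right)^{2} = \left(-44 + \left(6 - 3\right)^{2}\right)^{2} = \left(-44 + 3^{2}\right)^{2} = \left(-44 + 9\right)^{2} = \left(-35\right)^{2} = 1225$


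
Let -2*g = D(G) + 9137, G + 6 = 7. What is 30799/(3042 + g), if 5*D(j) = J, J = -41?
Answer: -153995/7612 ≈ -20.231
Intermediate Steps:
G = 1 (G = -6 + 7 = 1)
D(j) = -41/5 (D(j) = (⅕)*(-41) = -41/5)
g = -22822/5 (g = -(-41/5 + 9137)/2 = -½*45644/5 = -22822/5 ≈ -4564.4)
30799/(3042 + g) = 30799/(3042 - 22822/5) = 30799/(-7612/5) = 30799*(-5/7612) = -153995/7612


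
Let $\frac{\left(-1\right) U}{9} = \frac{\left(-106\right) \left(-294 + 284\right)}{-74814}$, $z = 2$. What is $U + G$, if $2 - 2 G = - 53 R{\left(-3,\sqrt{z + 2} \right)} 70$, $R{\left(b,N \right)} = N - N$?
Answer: $\frac{14059}{12469} \approx 1.1275$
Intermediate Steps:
$R{\left(b,N \right)} = 0$
$U = \frac{1590}{12469}$ ($U = - 9 \frac{\left(-106\right) \left(-294 + 284\right)}{-74814} = - 9 \left(-106\right) \left(-10\right) \left(- \frac{1}{74814}\right) = - 9 \cdot 1060 \left(- \frac{1}{74814}\right) = \left(-9\right) \left(- \frac{530}{37407}\right) = \frac{1590}{12469} \approx 0.12752$)
$G = 1$ ($G = 1 - \frac{\left(-53\right) 0 \cdot 70}{2} = 1 - \frac{0 \cdot 70}{2} = 1 - 0 = 1 + 0 = 1$)
$U + G = \frac{1590}{12469} + 1 = \frac{14059}{12469}$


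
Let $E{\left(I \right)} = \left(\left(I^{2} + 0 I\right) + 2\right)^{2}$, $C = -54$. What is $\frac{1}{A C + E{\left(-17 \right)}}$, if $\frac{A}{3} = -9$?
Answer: $\frac{1}{86139} \approx 1.1609 \cdot 10^{-5}$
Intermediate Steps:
$A = -27$ ($A = 3 \left(-9\right) = -27$)
$E{\left(I \right)} = \left(2 + I^{2}\right)^{2}$ ($E{\left(I \right)} = \left(\left(I^{2} + 0\right) + 2\right)^{2} = \left(I^{2} + 2\right)^{2} = \left(2 + I^{2}\right)^{2}$)
$\frac{1}{A C + E{\left(-17 \right)}} = \frac{1}{\left(-27\right) \left(-54\right) + \left(2 + \left(-17\right)^{2}\right)^{2}} = \frac{1}{1458 + \left(2 + 289\right)^{2}} = \frac{1}{1458 + 291^{2}} = \frac{1}{1458 + 84681} = \frac{1}{86139}$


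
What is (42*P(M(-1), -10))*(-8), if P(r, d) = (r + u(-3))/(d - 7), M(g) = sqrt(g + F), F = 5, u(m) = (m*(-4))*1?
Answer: 4704/17 ≈ 276.71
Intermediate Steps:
u(m) = -4*m (u(m) = -4*m*1 = -4*m)
M(g) = sqrt(5 + g) (M(g) = sqrt(g + 5) = sqrt(5 + g))
P(r, d) = (12 + r)/(-7 + d) (P(r, d) = (r - 4*(-3))/(d - 7) = (r + 12)/(-7 + d) = (12 + r)/(-7 + d))
(42*P(M(-1), -10))*(-8) = (42*((12 + sqrt(5 - 1))/(-7 - 10)))*(-8) = (42*((12 + sqrt(4))/(-17)))*(-8) = (42*(-(12 + 2)/17))*(-8) = (42*(-1/17*14))*(-8) = (42*(-14/17))*(-8) = -588/17*(-8) = 4704/17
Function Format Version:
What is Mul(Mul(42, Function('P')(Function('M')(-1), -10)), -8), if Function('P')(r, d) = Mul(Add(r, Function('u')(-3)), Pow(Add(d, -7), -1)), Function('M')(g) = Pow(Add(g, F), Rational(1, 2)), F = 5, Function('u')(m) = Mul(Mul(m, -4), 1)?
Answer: Rational(4704, 17) ≈ 276.71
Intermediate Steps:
Function('u')(m) = Mul(-4, m) (Function('u')(m) = Mul(Mul(-4, m), 1) = Mul(-4, m))
Function('M')(g) = Pow(Add(5, g), Rational(1, 2)) (Function('M')(g) = Pow(Add(g, 5), Rational(1, 2)) = Pow(Add(5, g), Rational(1, 2)))
Function('P')(r, d) = Mul(Pow(Add(-7, d), -1), Add(12, r)) (Function('P')(r, d) = Mul(Add(r, Mul(-4, -3)), Pow(Add(d, -7), -1)) = Mul(Add(r, 12), Pow(Add(-7, d), -1)) = Mul(Add(12, r), Pow(Add(-7, d), -1)) = Mul(Pow(Add(-7, d), -1), Add(12, r)))
Mul(Mul(42, Function('P')(Function('M')(-1), -10)), -8) = Mul(Mul(42, Mul(Pow(Add(-7, -10), -1), Add(12, Pow(Add(5, -1), Rational(1, 2))))), -8) = Mul(Mul(42, Mul(Pow(-17, -1), Add(12, Pow(4, Rational(1, 2))))), -8) = Mul(Mul(42, Mul(Rational(-1, 17), Add(12, 2))), -8) = Mul(Mul(42, Mul(Rational(-1, 17), 14)), -8) = Mul(Mul(42, Rational(-14, 17)), -8) = Mul(Rational(-588, 17), -8) = Rational(4704, 17)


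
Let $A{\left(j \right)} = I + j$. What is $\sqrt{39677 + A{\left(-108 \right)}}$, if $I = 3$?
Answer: $2 \sqrt{9893} \approx 198.93$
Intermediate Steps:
$A{\left(j \right)} = 3 + j$
$\sqrt{39677 + A{\left(-108 \right)}} = \sqrt{39677 + \left(3 - 108\right)} = \sqrt{39677 - 105} = \sqrt{39572} = 2 \sqrt{9893}$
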